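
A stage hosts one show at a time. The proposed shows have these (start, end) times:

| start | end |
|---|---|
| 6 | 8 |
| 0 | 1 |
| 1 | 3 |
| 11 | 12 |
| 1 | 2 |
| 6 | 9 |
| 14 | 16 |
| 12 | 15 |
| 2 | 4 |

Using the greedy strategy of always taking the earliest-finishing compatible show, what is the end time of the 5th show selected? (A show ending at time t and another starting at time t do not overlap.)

Sort by end time and greedily take each interval whose start is ≥ the last chosen end.
Sorted by end: (0,1)  (1,2)  (1,3)  (2,4)  (6,8)  (6,9)  (11,12)  (12,15)  (14,16)
take (0,1); take (1,2); skip (1,3); take (2,4); take (6,8); skip (6,9); take (11,12); take (12,15).
Selected: (0,1) (1,2) (2,4) (6,8) (11,12) (12,15)

12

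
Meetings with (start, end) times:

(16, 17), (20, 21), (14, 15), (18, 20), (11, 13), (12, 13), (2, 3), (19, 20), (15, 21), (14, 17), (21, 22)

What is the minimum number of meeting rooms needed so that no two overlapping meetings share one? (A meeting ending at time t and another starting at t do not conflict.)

starts: [2, 11, 12, 14, 14, 15, 16, 18, 19, 20, 21]
ends:   [3, 13, 13, 15, 17, 17, 20, 20, 21, 21, 22]
s2→1 e3→0 s11→1 s12→2 e13→1 e13→0 s14→1 s14→2 e15→1 s15→2 s16→3  — peak 3.

3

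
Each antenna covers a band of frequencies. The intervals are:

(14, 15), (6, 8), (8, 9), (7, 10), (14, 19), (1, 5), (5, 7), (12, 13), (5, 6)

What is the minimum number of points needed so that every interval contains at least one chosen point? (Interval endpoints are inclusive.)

Sort by right endpoint; whenever an interval is uncovered, place a point at its right end.
By right end: [1,5]  [5,6]  [5,7]  [6,8]  [8,9]  [7,10]  [12,13]  [14,15]  [14,19]
[1,5] uncovered → point at 5; [6,8] uncovered → point at 8; [12,13] uncovered → point at 13; [14,15] uncovered → point at 15.
Points: 5, 8, 13, 15 (4 total).

4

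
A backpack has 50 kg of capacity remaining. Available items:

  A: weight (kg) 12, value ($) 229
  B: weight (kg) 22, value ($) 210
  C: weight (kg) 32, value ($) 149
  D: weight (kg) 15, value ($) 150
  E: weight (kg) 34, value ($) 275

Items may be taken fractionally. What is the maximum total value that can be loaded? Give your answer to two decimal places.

597.09

Order: A (229/12=19.08) > D (150/15=10.00) > B (210/22=9.55) > E (275/34=8.09) > C (149/32=4.66)
Fill: take A (12 @ 229) → take D (15 @ 150) → take B (22 @ 210) → take 1/34 of E → 8.09; 50/50 used.
Total value = 597.09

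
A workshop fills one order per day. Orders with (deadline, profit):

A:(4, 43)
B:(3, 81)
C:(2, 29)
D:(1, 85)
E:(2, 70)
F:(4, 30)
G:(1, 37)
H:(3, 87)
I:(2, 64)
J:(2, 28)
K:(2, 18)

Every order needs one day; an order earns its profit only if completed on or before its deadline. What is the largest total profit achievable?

Profit order: H=87 D=85 B=81 E=70 I=64 A=43 G=37 F=30 C=29 J=28 K=18
Assign: H→slot 3, D→slot 1, B→slot 2, E skipped, I skipped, A→slot 4, G skipped, F skipped, C skipped, J skipped, K skipped.
Slots: [1:D] [2:B] [3:H] [4:A]
Profit = 85 + 81 + 87 + 43 = 296

296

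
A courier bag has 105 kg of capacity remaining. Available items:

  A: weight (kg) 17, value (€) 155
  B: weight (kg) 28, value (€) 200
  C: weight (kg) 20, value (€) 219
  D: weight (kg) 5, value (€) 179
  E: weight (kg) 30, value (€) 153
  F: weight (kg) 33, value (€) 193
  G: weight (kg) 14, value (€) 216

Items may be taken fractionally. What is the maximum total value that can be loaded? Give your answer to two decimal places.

1091.82

Sort by value per unit weight and fill in that order.
Ratios (sorted): D 35.80, G 15.43, C 10.95, A 9.12, B 7.14, F 5.85, E 5.10
take D (5 @ 179); take G (14 @ 216); take C (20 @ 219); take A (17 @ 155); take B (28 @ 200); take 21/33 of F → 122.82. Capacity used 105/105.
Total value = 1091.82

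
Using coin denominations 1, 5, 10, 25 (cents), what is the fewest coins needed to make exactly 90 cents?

Greedy: take as many of the largest coin as possible, then repeat with the remainder.
90 − 3×25→15 − 1×10→5 − 1×5→0
Total coins = 3 + 1 + 1 = 5

5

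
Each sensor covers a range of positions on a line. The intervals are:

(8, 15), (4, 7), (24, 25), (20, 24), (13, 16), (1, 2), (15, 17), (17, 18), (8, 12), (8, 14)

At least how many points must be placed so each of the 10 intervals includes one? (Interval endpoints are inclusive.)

Process intervals by earliest right end; each time one isn't hit yet, stab at its right endpoint.
Sorted: [1,2] [4,7] [8,12] [8,14] [8,15] [13,16] [15,17] [17,18] [20,24] [24,25]
{[1,2]} hit by 2; {[4,7]} hit by 7; {[8,12],[8,14],[8,15]} hit by 12; {[13,16],[15,17]} hit by 16; {[17,18]} hit by 18; {[20,24],[24,25]} hit by 24.
Points: 2, 7, 12, 16, 18, 24 (6 total).

6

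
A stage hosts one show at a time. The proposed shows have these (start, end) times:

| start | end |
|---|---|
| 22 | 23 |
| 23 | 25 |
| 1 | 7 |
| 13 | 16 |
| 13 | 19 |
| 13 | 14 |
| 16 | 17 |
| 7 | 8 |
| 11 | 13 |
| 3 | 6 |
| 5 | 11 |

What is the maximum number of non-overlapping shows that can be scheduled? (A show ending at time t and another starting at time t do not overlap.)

7

Sort by end time and greedily take each interval whose start is ≥ the last chosen end.
Sorted by end: (3,6)  (1,7)  (7,8)  (5,11)  (11,13)  (13,14)  (13,16)  (16,17)  (13,19)  (22,23)  (23,25)
take (3,6); take (7,8); take (11,13); take (13,14); skip (13,16); take (16,17); take (22,23); take (23,25).
Selected 7 shows.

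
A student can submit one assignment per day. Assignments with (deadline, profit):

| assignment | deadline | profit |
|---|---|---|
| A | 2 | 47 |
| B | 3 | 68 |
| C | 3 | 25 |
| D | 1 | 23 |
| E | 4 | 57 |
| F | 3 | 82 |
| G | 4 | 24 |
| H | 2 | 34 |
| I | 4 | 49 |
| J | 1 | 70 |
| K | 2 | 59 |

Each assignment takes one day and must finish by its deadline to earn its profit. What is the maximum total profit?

Take jobs in profit order; each goes to the latest open slot no later than its deadline.
Profit order: F=82 J=70 B=68 K=59 E=57 I=49 A=47 H=34 C=25 G=24 D=23
Assign: F→slot 3, J→slot 1, B→slot 2, K skipped, E→slot 4, I skipped, A skipped, H skipped, C skipped, G skipped, D skipped.
Slots: [1:J] [2:B] [3:F] [4:E]
Profit = 70 + 68 + 82 + 57 = 277

277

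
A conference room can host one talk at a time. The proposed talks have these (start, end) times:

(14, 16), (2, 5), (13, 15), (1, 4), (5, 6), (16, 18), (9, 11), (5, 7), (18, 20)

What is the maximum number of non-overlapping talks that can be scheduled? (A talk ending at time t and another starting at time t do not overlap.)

6

Order by finish time; keep every interval that doesn't clash with the previous kept one.
Sorted by end: (1,4)  (2,5)  (5,6)  (5,7)  (9,11)  (13,15)  (14,16)  (16,18)  (18,20)
take (1,4); skip (2,5); take (5,6); take (9,11); take (13,15); take (16,18); take (18,20).
Selected 6 talks.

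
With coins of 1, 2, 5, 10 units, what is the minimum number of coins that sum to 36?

Greedy: take as many of the largest coin as possible, then repeat with the remainder.
36 − 3×10→6 − 1×5→1 − 1×1→0
Total coins = 3 + 1 + 1 = 5

5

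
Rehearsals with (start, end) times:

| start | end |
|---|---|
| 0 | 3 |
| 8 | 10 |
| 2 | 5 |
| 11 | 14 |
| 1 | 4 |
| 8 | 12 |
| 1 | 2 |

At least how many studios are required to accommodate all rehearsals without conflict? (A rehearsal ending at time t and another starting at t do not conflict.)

3

Count concurrent intervals with a sweep; the peak is the room count.
Events (time:±→running): 0:+→1 1:+→2 1:+→3 … peak 3.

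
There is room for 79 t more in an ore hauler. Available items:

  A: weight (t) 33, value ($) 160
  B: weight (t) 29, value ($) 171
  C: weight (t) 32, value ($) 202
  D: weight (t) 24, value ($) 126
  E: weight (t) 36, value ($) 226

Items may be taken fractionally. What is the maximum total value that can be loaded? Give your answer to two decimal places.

492.86

Sort by value per unit weight and fill in that order.
Order: C (202/32=6.31) > E (226/36=6.28) > B (171/29=5.90) > D (126/24=5.25) > A (160/33=4.85)
Fill: take C (32 @ 202) → take E (36 @ 226) → take 11/29 of B → 64.86; 79/79 used.
Total value = 492.86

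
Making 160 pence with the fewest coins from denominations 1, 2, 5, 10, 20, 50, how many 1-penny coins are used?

0

160 − 3×50→10 − 1×10→0
Count of 1: 0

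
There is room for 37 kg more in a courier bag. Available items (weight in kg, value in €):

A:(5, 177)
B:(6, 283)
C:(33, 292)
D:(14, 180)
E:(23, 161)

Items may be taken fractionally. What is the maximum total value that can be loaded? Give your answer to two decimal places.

Order: B (283/6=47.17) > A (177/5=35.40) > D (180/14=12.86) > C (292/33=8.85) > E (161/23=7.00)
Fill: take B (6 @ 283) → take A (5 @ 177) → take D (14 @ 180) → take 12/33 of C → 106.18; 37/37 used.
Total value = 746.18

746.18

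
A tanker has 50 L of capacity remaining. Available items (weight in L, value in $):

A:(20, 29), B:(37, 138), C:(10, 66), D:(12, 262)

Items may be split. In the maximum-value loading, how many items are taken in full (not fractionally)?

2

Order: D (262/12=21.83) > C (66/10=6.60) > B (138/37=3.73) > A (29/20=1.45)
Fill: take D (12 @ 262) → take C (10 @ 66) → take 28/37 of B → 104.43; 50/50 used.
2 item(s) taken whole; one partial (take 28/37 of B).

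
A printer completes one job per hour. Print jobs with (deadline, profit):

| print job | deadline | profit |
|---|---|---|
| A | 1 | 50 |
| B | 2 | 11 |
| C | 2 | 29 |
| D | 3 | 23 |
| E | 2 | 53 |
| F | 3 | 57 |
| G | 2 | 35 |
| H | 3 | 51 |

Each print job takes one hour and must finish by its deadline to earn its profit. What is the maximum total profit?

Take jobs in profit order; each goes to the latest open slot no later than its deadline.
By profit: F(d3,57), E(d2,53), H(d3,51), A(d1,50), G(d2,35), C(d2,29), D(d3,23), B(d2,11)
F→slot 3; E→slot 2; H→slot 1; A skipped; G skipped; C skipped; D skipped; B skipped.
Profit = 51 + 53 + 57 = 161

161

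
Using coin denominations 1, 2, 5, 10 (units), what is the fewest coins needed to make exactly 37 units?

37 = 3×10 + 1×5 + 1×2
Total coins = 3 + 1 + 1 = 5

5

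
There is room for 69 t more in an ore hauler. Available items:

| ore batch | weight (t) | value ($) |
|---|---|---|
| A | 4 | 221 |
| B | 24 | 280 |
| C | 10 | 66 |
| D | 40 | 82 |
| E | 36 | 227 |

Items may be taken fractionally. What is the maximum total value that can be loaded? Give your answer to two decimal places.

Greedy by value/weight ratio, highest first.
Order: A (221/4=55.25) > B (280/24=11.67) > C (66/10=6.60) > E (227/36=6.31) > D (82/40=2.05)
Fill: take A (4 @ 221) → take B (24 @ 280) → take C (10 @ 66) → take 31/36 of E → 195.47; 69/69 used.
Total value = 762.47

762.47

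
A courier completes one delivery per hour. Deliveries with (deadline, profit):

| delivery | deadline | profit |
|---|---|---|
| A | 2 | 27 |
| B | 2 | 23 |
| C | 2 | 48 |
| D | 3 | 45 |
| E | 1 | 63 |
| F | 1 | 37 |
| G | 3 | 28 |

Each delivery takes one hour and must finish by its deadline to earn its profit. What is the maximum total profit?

Take jobs in profit order; each goes to the latest open slot no later than its deadline.
By profit: E(d1,63), C(d2,48), D(d3,45), F(d1,37), G(d3,28), A(d2,27), B(d2,23)
E→slot 1; C→slot 2; D→slot 3; F skipped; G skipped; A skipped; B skipped.
Profit = 63 + 48 + 45 = 156

156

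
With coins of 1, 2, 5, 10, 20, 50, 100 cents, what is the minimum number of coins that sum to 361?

6

Greedy: take as many of the largest coin as possible, then repeat with the remainder.
361 = 3×100 + 1×50 + 1×10 + 1×1
Total coins = 3 + 1 + 1 + 1 = 6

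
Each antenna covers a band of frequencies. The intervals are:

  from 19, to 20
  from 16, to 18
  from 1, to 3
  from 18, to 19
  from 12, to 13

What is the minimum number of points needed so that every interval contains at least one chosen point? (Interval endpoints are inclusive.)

4

Sort by right endpoint; whenever an interval is uncovered, place a point at its right end.
By right end: [1,3]  [12,13]  [16,18]  [18,19]  [19,20]
[1,3] uncovered → point at 3; [12,13] uncovered → point at 13; [16,18] uncovered → point at 18; [19,20] uncovered → point at 20.
Points: 3, 13, 18, 20 (4 total).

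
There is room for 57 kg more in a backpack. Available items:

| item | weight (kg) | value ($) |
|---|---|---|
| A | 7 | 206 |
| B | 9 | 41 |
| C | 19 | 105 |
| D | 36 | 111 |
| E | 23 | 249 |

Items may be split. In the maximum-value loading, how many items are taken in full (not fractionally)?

Greedy by value/weight ratio, highest first.
Order: A (206/7=29.43) > E (249/23=10.83) > C (105/19=5.53) > B (41/9=4.56) > D (111/36=3.08)
Fill: take A (7 @ 206) → take E (23 @ 249) → take C (19 @ 105) → take 8/9 of B → 36.44; 57/57 used.
3 item(s) taken whole; one partial (take 8/9 of B).

3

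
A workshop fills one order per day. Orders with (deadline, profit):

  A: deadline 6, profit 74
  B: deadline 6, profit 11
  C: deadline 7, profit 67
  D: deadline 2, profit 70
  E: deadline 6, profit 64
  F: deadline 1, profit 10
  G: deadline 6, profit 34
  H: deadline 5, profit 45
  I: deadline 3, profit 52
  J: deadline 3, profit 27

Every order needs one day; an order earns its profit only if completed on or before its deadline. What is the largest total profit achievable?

Take jobs in profit order; each goes to the latest open slot no later than its deadline.
By profit: A(d6,74), D(d2,70), C(d7,67), E(d6,64), I(d3,52), H(d5,45), G(d6,34), J(d3,27), B(d6,11), F(d1,10)
A→slot 6; D→slot 2; C→slot 7; E→slot 5; I→slot 3; H→slot 4; G→slot 1; J skipped; B skipped; F skipped.
Profit = 34 + 70 + 52 + 45 + 64 + 74 + 67 = 406

406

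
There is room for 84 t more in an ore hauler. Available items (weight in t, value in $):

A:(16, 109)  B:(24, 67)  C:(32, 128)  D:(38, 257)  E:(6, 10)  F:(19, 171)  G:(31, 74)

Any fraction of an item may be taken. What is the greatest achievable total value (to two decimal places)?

Greedy by value/weight ratio, highest first.
Order: F (171/19=9.00) > A (109/16=6.81) > D (257/38=6.76) > C (128/32=4.00) > B (67/24=2.79) > G (74/31=2.39) > E (10/6=1.67)
Fill: take F (19 @ 171) → take A (16 @ 109) → take D (38 @ 257) → take 11/32 of C → 44.00; 84/84 used.
Total value = 581.00

581.00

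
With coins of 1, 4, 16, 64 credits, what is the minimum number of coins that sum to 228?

6

Greedy: take as many of the largest coin as possible, then repeat with the remainder.
228 = 3×64 + 2×16 + 1×4
Total coins = 3 + 2 + 1 = 6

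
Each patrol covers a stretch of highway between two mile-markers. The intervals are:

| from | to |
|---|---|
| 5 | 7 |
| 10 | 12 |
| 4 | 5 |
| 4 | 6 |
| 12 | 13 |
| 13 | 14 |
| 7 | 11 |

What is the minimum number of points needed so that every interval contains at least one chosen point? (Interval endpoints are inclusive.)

Process intervals by earliest right end; each time one isn't hit yet, stab at its right endpoint.
By right end: [4,5]  [4,6]  [5,7]  [7,11]  [10,12]  [12,13]  [13,14]
[4,5] uncovered → point at 5; [7,11] uncovered → point at 11; [12,13] uncovered → point at 13.
Points: 5, 11, 13 (3 total).

3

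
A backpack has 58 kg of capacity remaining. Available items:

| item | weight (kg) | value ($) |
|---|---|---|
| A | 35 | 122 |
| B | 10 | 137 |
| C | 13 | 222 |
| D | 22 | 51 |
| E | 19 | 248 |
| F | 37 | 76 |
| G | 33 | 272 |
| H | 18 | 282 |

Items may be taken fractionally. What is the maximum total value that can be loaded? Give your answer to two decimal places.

Greedy by value/weight ratio, highest first.
Ratios (sorted): C 17.08, H 15.67, B 13.70, E 13.05, G 8.24, A 3.49, D 2.32, F 2.05
take C (13 @ 222); take H (18 @ 282); take B (10 @ 137); take 17/19 of E → 221.89. Capacity used 58/58.
Total value = 862.89

862.89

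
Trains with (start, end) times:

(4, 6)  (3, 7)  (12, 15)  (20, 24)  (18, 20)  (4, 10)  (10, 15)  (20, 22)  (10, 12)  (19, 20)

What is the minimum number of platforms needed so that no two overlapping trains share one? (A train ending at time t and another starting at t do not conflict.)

3

Count concurrent intervals with a sweep; the peak is the room count.
starts: [3, 4, 4, 10, 10, 12, 18, 19, 20, 20]
ends:   [6, 7, 10, 12, 15, 15, 20, 20, 22, 24]
s3→1 s4→2 s4→3  — peak 3.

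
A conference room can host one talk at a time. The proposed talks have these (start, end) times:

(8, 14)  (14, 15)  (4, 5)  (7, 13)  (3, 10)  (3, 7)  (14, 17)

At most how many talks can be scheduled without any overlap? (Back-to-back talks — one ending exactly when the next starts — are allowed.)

3

By end time: (4,5), (3,7), (3,10), (7,13), (8,14), (14,15), (14,17).
Pick (4,5); next start ≥ 5 → (7,13); next start ≥ 13 → (14,15).
Selected 3 talks.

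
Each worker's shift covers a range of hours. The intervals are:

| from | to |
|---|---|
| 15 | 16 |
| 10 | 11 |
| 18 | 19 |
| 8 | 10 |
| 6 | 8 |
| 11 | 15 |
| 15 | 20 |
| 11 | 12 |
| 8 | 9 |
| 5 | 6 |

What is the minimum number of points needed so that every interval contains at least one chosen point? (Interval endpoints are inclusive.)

Sort by right endpoint; whenever an interval is uncovered, place a point at its right end.
By right end: [5,6]  [6,8]  [8,9]  [8,10]  [10,11]  [11,12]  [11,15]  [15,16]  [18,19]  [15,20]
[5,6] uncovered → point at 6; [8,9] uncovered → point at 9; [10,11] uncovered → point at 11; [15,16] uncovered → point at 16; [18,19] uncovered → point at 19.
Points: 6, 9, 11, 16, 19 (5 total).

5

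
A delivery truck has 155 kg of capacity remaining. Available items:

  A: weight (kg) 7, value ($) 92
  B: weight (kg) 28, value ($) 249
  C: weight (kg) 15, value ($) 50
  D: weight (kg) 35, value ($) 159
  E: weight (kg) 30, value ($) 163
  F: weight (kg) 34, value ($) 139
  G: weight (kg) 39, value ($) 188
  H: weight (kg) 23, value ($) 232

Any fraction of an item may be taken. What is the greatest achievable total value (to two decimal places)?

1051.20

Order: A (92/7=13.14) > H (232/23=10.09) > B (249/28=8.89) > E (163/30=5.43) > G (188/39=4.82) > D (159/35=4.54) > F (139/34=4.09) > C (50/15=3.33)
Fill: take A (7 @ 92) → take H (23 @ 232) → take B (28 @ 249) → take E (30 @ 163) → take G (39 @ 188) → take 28/35 of D → 127.20; 155/155 used.
Total value = 1051.20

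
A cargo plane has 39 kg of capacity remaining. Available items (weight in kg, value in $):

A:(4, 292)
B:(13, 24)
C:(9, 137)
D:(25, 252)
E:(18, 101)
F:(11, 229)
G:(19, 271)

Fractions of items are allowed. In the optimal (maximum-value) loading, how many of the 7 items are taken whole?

3

Order: A (292/4=73.00) > F (229/11=20.82) > C (137/9=15.22) > G (271/19=14.26) > D (252/25=10.08) > E (101/18=5.61) > B (24/13=1.85)
Fill: take A (4 @ 292) → take F (11 @ 229) → take C (9 @ 137) → take 15/19 of G → 213.95; 39/39 used.
3 item(s) taken whole; one partial (take 15/19 of G).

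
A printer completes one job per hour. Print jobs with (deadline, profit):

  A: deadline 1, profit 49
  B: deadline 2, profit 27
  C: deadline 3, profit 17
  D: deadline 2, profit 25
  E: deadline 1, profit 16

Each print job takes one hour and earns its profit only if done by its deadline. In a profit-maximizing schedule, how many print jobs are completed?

3

Take jobs in profit order; each goes to the latest open slot no later than its deadline.
Profit order: A=49 B=27 D=25 C=17 E=16
Assign: A→slot 1, B→slot 2, D skipped, C→slot 3, E skipped.
Slots: [1:A] [2:B] [3:C]
3 of 5 scheduled.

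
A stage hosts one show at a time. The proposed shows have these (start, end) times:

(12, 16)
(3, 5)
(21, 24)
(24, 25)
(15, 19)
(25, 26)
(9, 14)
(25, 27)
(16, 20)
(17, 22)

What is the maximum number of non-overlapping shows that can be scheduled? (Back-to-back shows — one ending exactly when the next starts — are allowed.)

6

Greedy by earliest finish: after sorting by end time, pick each interval compatible with the last pick.
By end time: (3,5), (9,14), (12,16), (15,19), (16,20), (17,22), (21,24), (24,25), (25,26), (25,27).
Pick (3,5); next start ≥ 5 → (9,14); next start ≥ 14 → (15,19); next start ≥ 19 → (21,24); next start ≥ 24 → (24,25); next start ≥ 25 → (25,26).
Selected 6 shows.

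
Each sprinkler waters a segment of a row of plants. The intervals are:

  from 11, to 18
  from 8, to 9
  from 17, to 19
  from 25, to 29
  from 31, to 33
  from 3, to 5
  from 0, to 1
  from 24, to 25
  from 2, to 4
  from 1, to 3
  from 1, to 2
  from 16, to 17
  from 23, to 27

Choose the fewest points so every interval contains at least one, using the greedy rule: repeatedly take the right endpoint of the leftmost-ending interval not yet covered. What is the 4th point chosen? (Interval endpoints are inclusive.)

Process intervals by earliest right end; each time one isn't hit yet, stab at its right endpoint.
By right end: [0,1]  [1,2]  [1,3]  [2,4]  [3,5]  [8,9]  [16,17]  [11,18]  [17,19]  [24,25]  [23,27]  [25,29]  [31,33]
[0,1] uncovered → point at 1; [2,4] uncovered → point at 4; [8,9] uncovered → point at 9; [16,17] uncovered → point at 17; [24,25] uncovered → point at 25; [31,33] uncovered → point at 33.
Points: 1, 4, 9, 17, 25, 33 (6 total).

17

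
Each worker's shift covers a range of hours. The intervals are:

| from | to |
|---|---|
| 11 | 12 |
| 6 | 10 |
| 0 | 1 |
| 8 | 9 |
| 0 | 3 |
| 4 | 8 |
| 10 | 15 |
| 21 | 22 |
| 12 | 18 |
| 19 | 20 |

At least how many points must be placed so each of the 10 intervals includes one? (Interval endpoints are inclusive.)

5

Sorted: [0,1] [0,3] [4,8] [8,9] [6,10] [11,12] [10,15] [12,18] [19,20] [21,22]
{[0,1],[0,3]} hit by 1; {[4,8],[8,9],[6,10]} hit by 8; {[11,12],[10,15],[12,18]} hit by 12; {[19,20]} hit by 20; {[21,22]} hit by 22.
Points: 1, 8, 12, 20, 22 (5 total).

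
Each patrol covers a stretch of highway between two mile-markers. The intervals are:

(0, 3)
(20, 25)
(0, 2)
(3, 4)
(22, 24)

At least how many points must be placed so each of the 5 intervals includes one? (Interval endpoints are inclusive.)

3

Sort by right endpoint; whenever an interval is uncovered, place a point at its right end.
By right end: [0,2]  [0,3]  [3,4]  [22,24]  [20,25]
[0,2] uncovered → point at 2; [3,4] uncovered → point at 4; [22,24] uncovered → point at 24.
Points: 2, 4, 24 (3 total).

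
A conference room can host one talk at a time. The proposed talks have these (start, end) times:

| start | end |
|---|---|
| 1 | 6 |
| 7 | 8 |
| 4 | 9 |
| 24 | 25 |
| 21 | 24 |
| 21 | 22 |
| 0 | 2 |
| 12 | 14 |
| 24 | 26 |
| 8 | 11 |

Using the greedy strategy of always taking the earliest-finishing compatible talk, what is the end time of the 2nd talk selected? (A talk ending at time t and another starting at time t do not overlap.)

8

Order by finish time; keep every interval that doesn't clash with the previous kept one.
Sorted by end: (0,2)  (1,6)  (7,8)  (4,9)  (8,11)  (12,14)  (21,22)  (21,24)  (24,25)  (24,26)
take (0,2); skip (1,6); take (7,8); skip (4,9); take (8,11); take (12,14); take (21,22); take (24,25); skip (24,26).
Selected: (0,2) (7,8) (8,11) (12,14) (21,22) (24,25)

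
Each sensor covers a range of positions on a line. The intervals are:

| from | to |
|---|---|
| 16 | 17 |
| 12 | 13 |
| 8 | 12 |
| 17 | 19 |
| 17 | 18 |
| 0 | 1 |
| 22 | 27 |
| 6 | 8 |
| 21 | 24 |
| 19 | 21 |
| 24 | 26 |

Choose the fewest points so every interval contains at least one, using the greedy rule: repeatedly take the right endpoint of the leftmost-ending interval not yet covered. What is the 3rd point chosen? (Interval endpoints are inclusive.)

By right end: [0,1]  [6,8]  [8,12]  [12,13]  [16,17]  [17,18]  [17,19]  [19,21]  [21,24]  [24,26]  [22,27]
[0,1] uncovered → point at 1; [6,8] uncovered → point at 8; [12,13] uncovered → point at 13; [16,17] uncovered → point at 17; [19,21] uncovered → point at 21; [24,26] uncovered → point at 26.
Points: 1, 8, 13, 17, 21, 26 (6 total).

13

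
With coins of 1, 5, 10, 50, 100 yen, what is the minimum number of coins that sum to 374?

Use the largest denomination that fits, subtract, and repeat.
374 − 3×100→74 − 1×50→24 − 2×10→4 − 4×1→0
Total coins = 3 + 1 + 2 + 4 = 10

10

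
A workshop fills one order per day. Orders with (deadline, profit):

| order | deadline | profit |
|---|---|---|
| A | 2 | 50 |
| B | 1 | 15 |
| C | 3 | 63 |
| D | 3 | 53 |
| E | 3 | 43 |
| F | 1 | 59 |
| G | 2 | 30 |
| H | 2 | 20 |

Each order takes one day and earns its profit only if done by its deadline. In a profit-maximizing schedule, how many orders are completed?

3

Take jobs in profit order; each goes to the latest open slot no later than its deadline.
Profit order: C=63 F=59 D=53 A=50 E=43 G=30 H=20 B=15
Assign: C→slot 3, F→slot 1, D→slot 2, A skipped, E skipped, G skipped, H skipped, B skipped.
Slots: [1:F] [2:D] [3:C]
3 of 8 scheduled.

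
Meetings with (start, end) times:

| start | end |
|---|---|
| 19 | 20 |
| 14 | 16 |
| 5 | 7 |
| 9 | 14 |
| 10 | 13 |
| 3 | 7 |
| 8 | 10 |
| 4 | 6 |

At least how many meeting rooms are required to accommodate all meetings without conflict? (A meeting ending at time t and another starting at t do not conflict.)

starts: [3, 4, 5, 8, 9, 10, 14, 19]
ends:   [6, 7, 7, 10, 13, 14, 16, 20]
s3→1 s4→2 s5→3  — peak 3.

3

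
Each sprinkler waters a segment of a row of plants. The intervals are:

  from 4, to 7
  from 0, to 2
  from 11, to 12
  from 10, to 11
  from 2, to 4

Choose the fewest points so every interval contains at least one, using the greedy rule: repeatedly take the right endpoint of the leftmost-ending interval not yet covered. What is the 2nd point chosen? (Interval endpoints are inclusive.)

Process intervals by earliest right end; each time one isn't hit yet, stab at its right endpoint.
By right end: [0,2]  [2,4]  [4,7]  [10,11]  [11,12]
[0,2] uncovered → point at 2; [4,7] uncovered → point at 7; [10,11] uncovered → point at 11.
Points: 2, 7, 11 (3 total).

7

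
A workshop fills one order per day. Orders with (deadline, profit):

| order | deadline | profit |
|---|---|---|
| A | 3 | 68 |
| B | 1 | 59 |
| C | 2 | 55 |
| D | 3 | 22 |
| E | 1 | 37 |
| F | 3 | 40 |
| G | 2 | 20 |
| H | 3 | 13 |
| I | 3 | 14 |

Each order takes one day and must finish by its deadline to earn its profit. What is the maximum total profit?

Sort by profit descending; place each in the latest free slot ≤ its deadline.
Profit order: A=68 B=59 C=55 F=40 E=37 D=22 G=20 I=14 H=13
Assign: A→slot 3, B→slot 1, C→slot 2, F skipped, E skipped, D skipped, G skipped, I skipped, H skipped.
Slots: [1:B] [2:C] [3:A]
Profit = 59 + 55 + 68 = 182

182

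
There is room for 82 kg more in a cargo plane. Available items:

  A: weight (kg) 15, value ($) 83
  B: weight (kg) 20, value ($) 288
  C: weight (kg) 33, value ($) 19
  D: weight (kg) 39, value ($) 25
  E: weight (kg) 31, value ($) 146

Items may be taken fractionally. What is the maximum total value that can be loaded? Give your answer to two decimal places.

Ratios (sorted): B 14.40, A 5.53, E 4.71, D 0.64, C 0.58
take B (20 @ 288); take A (15 @ 83); take E (31 @ 146); take 16/39 of D → 10.26. Capacity used 82/82.
Total value = 527.26

527.26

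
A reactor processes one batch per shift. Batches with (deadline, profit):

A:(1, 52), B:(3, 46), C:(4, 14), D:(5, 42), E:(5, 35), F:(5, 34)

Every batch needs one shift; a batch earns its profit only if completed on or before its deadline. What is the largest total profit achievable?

Take jobs in profit order; each goes to the latest open slot no later than its deadline.
Profit order: A=52 B=46 D=42 E=35 F=34 C=14
Assign: A→slot 1, B→slot 3, D→slot 5, E→slot 4, F→slot 2, C skipped.
Slots: [1:A] [2:F] [3:B] [4:E] [5:D]
Profit = 52 + 34 + 46 + 35 + 42 = 209

209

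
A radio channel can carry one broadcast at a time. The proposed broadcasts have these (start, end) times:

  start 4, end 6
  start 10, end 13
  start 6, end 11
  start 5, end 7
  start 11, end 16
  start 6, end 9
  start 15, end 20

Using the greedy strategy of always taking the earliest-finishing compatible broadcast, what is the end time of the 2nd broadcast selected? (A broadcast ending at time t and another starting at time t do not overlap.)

9

Greedy by earliest finish: after sorting by end time, pick each interval compatible with the last pick.
Sorted by end: (4,6)  (5,7)  (6,9)  (6,11)  (10,13)  (11,16)  (15,20)
take (4,6); skip (5,7); take (6,9); skip (6,11); take (10,13); take (15,20).
Selected: (4,6) (6,9) (10,13) (15,20)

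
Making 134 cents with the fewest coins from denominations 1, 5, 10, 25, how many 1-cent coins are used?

4

Use the largest denomination that fits, subtract, and repeat.
134 = 5×25 + 1×5 + 4×1
Count of 1: 4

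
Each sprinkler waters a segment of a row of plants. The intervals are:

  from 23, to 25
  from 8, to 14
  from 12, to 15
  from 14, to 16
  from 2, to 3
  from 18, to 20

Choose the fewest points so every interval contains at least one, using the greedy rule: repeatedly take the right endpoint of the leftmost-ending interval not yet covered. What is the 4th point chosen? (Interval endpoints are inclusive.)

Sorted: [2,3] [8,14] [12,15] [14,16] [18,20] [23,25]
{[2,3]} hit by 3; {[8,14],[12,15],[14,16]} hit by 14; {[18,20]} hit by 20; {[23,25]} hit by 25.
Points: 3, 14, 20, 25 (4 total).

25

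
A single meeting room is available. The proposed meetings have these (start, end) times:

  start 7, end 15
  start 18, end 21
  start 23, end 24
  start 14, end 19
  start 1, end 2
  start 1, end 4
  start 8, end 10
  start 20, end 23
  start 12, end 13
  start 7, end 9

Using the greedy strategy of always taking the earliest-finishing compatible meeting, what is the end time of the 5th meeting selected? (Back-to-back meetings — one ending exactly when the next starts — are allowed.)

23

By end time: (1,2), (1,4), (7,9), (8,10), (12,13), (7,15), (14,19), (18,21), (20,23), (23,24).
Pick (1,2); next start ≥ 2 → (7,9); next start ≥ 9 → (12,13); next start ≥ 13 → (14,19); next start ≥ 19 → (20,23); next start ≥ 23 → (23,24).
Selected: (1,2) (7,9) (12,13) (14,19) (20,23) (23,24)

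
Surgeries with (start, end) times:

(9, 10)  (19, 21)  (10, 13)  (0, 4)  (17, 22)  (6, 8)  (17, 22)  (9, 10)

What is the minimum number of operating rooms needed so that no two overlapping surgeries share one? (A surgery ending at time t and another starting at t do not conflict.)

Events (time:±→running): 0:+→1 4:-→0 6:+→1 8:-→0 9:+→1 9:+→2 10:-→1 10:-→0 10:+→1 13:-→0 17:+→1 17:+→2 19:+→3 … peak 3.

3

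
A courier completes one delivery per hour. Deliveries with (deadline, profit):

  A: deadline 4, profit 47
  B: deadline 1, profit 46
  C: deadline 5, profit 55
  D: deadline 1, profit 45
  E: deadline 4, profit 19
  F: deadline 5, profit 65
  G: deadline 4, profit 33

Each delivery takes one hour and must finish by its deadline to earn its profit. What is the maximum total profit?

Take jobs in profit order; each goes to the latest open slot no later than its deadline.
Profit order: F=65 C=55 A=47 B=46 D=45 G=33 E=19
Assign: F→slot 5, C→slot 4, A→slot 3, B→slot 1, D skipped, G→slot 2, E skipped.
Slots: [1:B] [2:G] [3:A] [4:C] [5:F]
Profit = 46 + 33 + 47 + 55 + 65 = 246

246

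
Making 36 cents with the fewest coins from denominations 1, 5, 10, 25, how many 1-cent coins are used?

1

Use the largest denomination that fits, subtract, and repeat.
36 = 1×25 + 1×10 + 1×1
Count of 1: 1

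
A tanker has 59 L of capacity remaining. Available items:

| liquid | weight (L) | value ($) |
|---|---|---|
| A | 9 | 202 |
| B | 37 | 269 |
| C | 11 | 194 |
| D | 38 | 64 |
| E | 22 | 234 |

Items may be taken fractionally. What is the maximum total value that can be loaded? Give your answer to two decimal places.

Ratios (sorted): A 22.44, C 17.64, E 10.64, B 7.27, D 1.68
take A (9 @ 202); take C (11 @ 194); take E (22 @ 234); take 17/37 of B → 123.59. Capacity used 59/59.
Total value = 753.59

753.59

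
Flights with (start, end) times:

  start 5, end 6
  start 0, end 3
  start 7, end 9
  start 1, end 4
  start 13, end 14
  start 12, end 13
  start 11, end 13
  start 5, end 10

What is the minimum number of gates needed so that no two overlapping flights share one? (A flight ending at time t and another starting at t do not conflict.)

2

Count concurrent intervals with a sweep; the peak is the room count.
starts: [0, 1, 5, 5, 7, 11, 12, 13]
ends:   [3, 4, 6, 9, 10, 13, 13, 14]
s0→1 s1→2  — peak 2.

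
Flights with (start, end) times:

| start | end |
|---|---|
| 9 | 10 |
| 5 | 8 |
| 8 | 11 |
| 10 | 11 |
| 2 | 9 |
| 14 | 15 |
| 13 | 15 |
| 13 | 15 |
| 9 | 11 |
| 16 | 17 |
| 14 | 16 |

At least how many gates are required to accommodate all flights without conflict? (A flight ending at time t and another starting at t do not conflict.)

Count concurrent intervals with a sweep; the peak is the room count.
starts: [2, 5, 8, 9, 9, 10, 13, 13, 14, 14, 16]
ends:   [8, 9, 10, 11, 11, 11, 15, 15, 15, 16, 17]
s2→1 s5→2 e8→1 s8→2 e9→1 s9→2 s9→3 e10→2 s10→3 e11→2 e11→1 e11→0 s13→1 s13→2 s14→3 s14→4  — peak 4.

4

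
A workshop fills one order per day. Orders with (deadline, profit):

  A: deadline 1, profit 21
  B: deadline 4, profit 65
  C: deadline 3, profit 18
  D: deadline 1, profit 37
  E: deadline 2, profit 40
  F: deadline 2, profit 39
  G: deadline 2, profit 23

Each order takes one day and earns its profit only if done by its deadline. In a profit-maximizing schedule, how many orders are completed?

4

Sort by profit descending; place each in the latest free slot ≤ its deadline.
Profit order: B=65 E=40 F=39 D=37 G=23 A=21 C=18
Assign: B→slot 4, E→slot 2, F→slot 1, D skipped, G skipped, A skipped, C→slot 3.
Slots: [1:F] [2:E] [3:C] [4:B]
4 of 7 scheduled.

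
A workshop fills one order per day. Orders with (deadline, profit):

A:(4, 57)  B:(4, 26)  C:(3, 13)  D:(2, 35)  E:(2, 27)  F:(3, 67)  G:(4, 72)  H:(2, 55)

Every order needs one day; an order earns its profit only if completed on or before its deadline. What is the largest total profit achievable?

251

Sort by profit descending; place each in the latest free slot ≤ its deadline.
Profit order: G=72 F=67 A=57 H=55 D=35 E=27 B=26 C=13
Assign: G→slot 4, F→slot 3, A→slot 2, H→slot 1, D skipped, E skipped, B skipped, C skipped.
Slots: [1:H] [2:A] [3:F] [4:G]
Profit = 55 + 57 + 67 + 72 = 251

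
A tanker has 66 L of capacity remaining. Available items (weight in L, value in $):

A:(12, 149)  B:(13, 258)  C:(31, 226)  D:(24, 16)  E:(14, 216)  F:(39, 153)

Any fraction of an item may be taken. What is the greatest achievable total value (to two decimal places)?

Order: B (258/13=19.85) > E (216/14=15.43) > A (149/12=12.42) > C (226/31=7.29) > F (153/39=3.92) > D (16/24=0.67)
Fill: take B (13 @ 258) → take E (14 @ 216) → take A (12 @ 149) → take 27/31 of C → 196.84; 66/66 used.
Total value = 819.84

819.84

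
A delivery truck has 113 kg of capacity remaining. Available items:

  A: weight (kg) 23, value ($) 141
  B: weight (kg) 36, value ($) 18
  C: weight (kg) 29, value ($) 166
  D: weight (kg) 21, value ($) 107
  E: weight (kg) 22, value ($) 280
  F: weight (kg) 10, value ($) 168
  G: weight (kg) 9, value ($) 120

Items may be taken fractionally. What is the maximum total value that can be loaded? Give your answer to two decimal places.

Sort by value per unit weight and fill in that order.
Ratios (sorted): F 16.80, G 13.33, E 12.73, A 6.13, C 5.72, D 5.10, B 0.50
take F (10 @ 168); take G (9 @ 120); take E (22 @ 280); take A (23 @ 141); take C (29 @ 166); take 20/21 of D → 101.90. Capacity used 113/113.
Total value = 976.90

976.90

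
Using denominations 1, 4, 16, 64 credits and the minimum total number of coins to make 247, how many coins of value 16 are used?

3

247 − 3×64→55 − 3×16→7 − 1×4→3 − 3×1→0
Count of 16: 3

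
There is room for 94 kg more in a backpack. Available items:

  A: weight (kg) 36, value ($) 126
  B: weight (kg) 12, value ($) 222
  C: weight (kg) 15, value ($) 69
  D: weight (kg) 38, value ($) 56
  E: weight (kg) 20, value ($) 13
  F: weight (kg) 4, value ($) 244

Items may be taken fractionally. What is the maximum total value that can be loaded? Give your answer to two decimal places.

Sort by value per unit weight and fill in that order.
Ratios (sorted): F 61.00, B 18.50, C 4.60, A 3.50, D 1.47, E 0.65
take F (4 @ 244); take B (12 @ 222); take C (15 @ 69); take A (36 @ 126); take 27/38 of D → 39.79. Capacity used 94/94.
Total value = 700.79

700.79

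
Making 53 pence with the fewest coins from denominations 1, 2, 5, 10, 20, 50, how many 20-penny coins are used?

0

53 − 1×50→3 − 1×2→1 − 1×1→0
Count of 20: 0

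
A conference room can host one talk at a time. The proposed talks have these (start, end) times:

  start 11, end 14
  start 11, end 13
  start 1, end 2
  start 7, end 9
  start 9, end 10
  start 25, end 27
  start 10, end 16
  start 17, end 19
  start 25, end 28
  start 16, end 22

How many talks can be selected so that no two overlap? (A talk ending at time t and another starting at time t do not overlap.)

6

Sorted by end: (1,2)  (7,9)  (9,10)  (11,13)  (11,14)  (10,16)  (17,19)  (16,22)  (25,27)  (25,28)
take (1,2); take (7,9); take (9,10); take (11,13); take (17,19); take (25,27).
Selected 6 talks.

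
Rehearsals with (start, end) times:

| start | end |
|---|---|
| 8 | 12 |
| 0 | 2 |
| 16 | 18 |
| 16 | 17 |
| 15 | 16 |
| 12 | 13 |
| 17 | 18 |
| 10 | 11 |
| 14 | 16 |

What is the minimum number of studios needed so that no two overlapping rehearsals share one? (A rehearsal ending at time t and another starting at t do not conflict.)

2

The answer is the maximum number of intervals overlapping at any instant.
Events (time:±→running): 0:+→1 2:-→0 8:+→1 10:+→2 … peak 2.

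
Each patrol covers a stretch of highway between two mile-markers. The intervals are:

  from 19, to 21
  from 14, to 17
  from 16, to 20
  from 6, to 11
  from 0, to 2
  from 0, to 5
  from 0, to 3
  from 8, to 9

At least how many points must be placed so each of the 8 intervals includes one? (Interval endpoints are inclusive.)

Sort by right endpoint; whenever an interval is uncovered, place a point at its right end.
By right end: [0,2]  [0,3]  [0,5]  [8,9]  [6,11]  [14,17]  [16,20]  [19,21]
[0,2] uncovered → point at 2; [8,9] uncovered → point at 9; [14,17] uncovered → point at 17; [19,21] uncovered → point at 21.
Points: 2, 9, 17, 21 (4 total).

4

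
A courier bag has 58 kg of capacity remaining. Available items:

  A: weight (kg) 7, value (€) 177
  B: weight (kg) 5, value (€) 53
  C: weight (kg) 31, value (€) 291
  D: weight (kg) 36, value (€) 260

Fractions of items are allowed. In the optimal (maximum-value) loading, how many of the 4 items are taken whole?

3

Order: A (177/7=25.29) > B (53/5=10.60) > C (291/31=9.39) > D (260/36=7.22)
Fill: take A (7 @ 177) → take B (5 @ 53) → take C (31 @ 291) → take 15/36 of D → 108.33; 58/58 used.
3 item(s) taken whole; one partial (take 15/36 of D).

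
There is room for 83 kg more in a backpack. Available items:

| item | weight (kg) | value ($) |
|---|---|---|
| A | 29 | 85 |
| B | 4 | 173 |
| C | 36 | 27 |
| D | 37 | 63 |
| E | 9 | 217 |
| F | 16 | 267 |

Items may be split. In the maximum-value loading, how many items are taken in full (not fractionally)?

4

Greedy by value/weight ratio, highest first.
Ratios (sorted): B 43.25, E 24.11, F 16.69, A 2.93, D 1.70, C 0.75
take B (4 @ 173); take E (9 @ 217); take F (16 @ 267); take A (29 @ 85); take 25/37 of D → 42.57. Capacity used 83/83.
4 item(s) taken whole; one partial (take 25/37 of D).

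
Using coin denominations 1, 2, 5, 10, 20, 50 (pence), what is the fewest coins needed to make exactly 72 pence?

3

Use the largest denomination that fits, subtract, and repeat.
72 = 1×50 + 1×20 + 1×2
Total coins = 1 + 1 + 1 = 3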